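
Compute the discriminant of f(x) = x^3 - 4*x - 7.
Δ = -1067

For a depressed cubic x^3 + p x + q the discriminant is Δ = -4 p^3 - 27 q^2 = -4*(-4)^3 - 27*(-7)^2 = 256 - 1323 = -1067.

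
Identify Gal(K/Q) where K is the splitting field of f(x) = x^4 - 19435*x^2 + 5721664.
Gal(K/Q) = Z/2Z (cyclic of order 2)

f factors as (x^2 - 19136)(x^2 - 299), so the splitting field is K = Q(sqrt(19136), sqrt(299)). The squarefree part of 19136 is 299 and the squarefree part of 299 is also 299, so sqrt(19136) and sqrt(299) are both rational multiples of sqrt(299). Hence Q(sqrt(19136)) = Q(sqrt(299)) = Q(sqrt(299)), and the splitting field collapses to a single degree-2 extension with Galois group Z/2Z.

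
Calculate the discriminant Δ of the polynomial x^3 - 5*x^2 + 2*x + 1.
Δ = 361

For x^3 + a x^2 + b x + c the discriminant is Δ = 18 a b c - 4 a^3 c + a^2 b^2 - 4 b^3 - 27 c^2.
Plug a = -5, b = 2, c = 1:
  18*(-5)*(2)*(1) - 4*(-5)^3*(1) + (-5)^2*(2)^2 - 4*(2)^3 - 27*(1)^2
  = -180 + (500) + 100 + (-32) + (-27)
  = 361.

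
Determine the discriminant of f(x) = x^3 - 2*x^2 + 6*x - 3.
Δ = -411

For x^3 + a x^2 + b x + c the discriminant is Δ = 18 a b c - 4 a^3 c + a^2 b^2 - 4 b^3 - 27 c^2.
Plug a = -2, b = 6, c = -3:
  18*(-2)*(6)*(-3) - 4*(-2)^3*(-3) + (-2)^2*(6)^2 - 4*(6)^3 - 27*(-3)^2
  = 648 + (-96) + 144 + (-864) + (-243)
  = -411.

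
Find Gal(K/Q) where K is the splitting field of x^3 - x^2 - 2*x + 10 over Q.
Gal(K/Q) = S_3 (symmetric group of order 6)

Compute the discriminant of x^3 + (-1)*x^2 + (-2)*x + (10): Δ = -2264. Since Δ is not a rational square, the Galois group is not contained in A_3; it must be the full S_3 (irreducibility of the cubic rules out anything smaller).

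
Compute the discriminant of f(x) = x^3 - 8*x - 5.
Δ = 1373

For a depressed cubic x^3 + p x + q the discriminant is Δ = -4 p^3 - 27 q^2 = -4*(-8)^3 - 27*(-5)^2 = 2048 - 675 = 1373.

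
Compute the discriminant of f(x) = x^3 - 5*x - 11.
Δ = -2767

For a depressed cubic x^3 + p x + q the discriminant is Δ = -4 p^3 - 27 q^2 = -4*(-5)^3 - 27*(-11)^2 = 500 - 3267 = -2767.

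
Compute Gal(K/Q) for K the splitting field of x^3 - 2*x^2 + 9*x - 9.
Gal(K/Q) = S_3 (symmetric group of order 6)

Compute the discriminant of x^3 + (-2)*x^2 + (9)*x + (-9): Δ = -2151. Since Δ is not a rational square, the Galois group is not contained in A_3; it must be the full S_3 (irreducibility of the cubic rules out anything smaller).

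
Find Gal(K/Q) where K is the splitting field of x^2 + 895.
Gal(K/Q) = Z/2Z (cyclic of order 2)

x^2 + 895 is irreducible over Q since -895 is not a rational square. The splitting field Q(sqrt(-895)) has degree 2 over Q, and its unique nontrivial automorphism is sqrt(-895) ↦ -sqrt(-895). Hence Gal(Q(sqrt(-895))/Q) = Z/2Z.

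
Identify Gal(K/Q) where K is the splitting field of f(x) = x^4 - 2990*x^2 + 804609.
Gal(K/Q) = Z/2Z (cyclic of order 2)

f factors as (x^2 - 299)(x^2 - 2691), so the splitting field is K = Q(sqrt(299), sqrt(2691)). The squarefree part of 299 is 299 and the squarefree part of 2691 is also 299, so sqrt(299) and sqrt(2691) are both rational multiples of sqrt(299). Hence Q(sqrt(299)) = Q(sqrt(2691)) = Q(sqrt(299)), and the splitting field collapses to a single degree-2 extension with Galois group Z/2Z.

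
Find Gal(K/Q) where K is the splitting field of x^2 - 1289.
Gal(K/Q) = Z/2Z (cyclic of order 2)

x^2 - 1289 is irreducible over Q since 1289 is not a rational square. The splitting field Q(sqrt(1289)) has degree 2 over Q, and its unique nontrivial automorphism is sqrt(1289) ↦ -sqrt(1289). Hence Gal(Q(sqrt(1289))/Q) = Z/2Z.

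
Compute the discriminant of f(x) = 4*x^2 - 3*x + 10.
Δ = -151

For a quadratic a x^2 + b x + c the discriminant is Δ = b^2 - 4ac = (-3)^2 - 4*(4)*(10) = 9 - (160) = -151.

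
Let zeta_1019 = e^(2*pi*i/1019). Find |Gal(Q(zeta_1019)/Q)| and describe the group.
|Gal(Q(zeta_1019)/Q)| = phi(1019) = 1018; group ≅ (Z/1019Z)^* ≅ Z/1018Z

The n-th cyclotomic polynomial Φ_1019(x) is the minimal polynomial of zeta_1019 over Q and has degree phi(1019) = 1018. So Q(zeta_1019) is a degree-1018 Galois extension with Galois group (Z/1019Z)^*. (Z/1019Z)^* is cyclic since 1019 is an odd prime power (or 4). Hence Gal(Q(zeta_1019)/Q) ≅ Z/1018Z.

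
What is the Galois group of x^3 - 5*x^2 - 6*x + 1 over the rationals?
Gal(K/Q) = S_3 (symmetric group of order 6)

Compute the discriminant of x^3 + (-5)*x^2 + (-6)*x + (1): Δ = 2777. Since Δ is not a rational square, the Galois group is not contained in A_3; it must be the full S_3 (irreducibility of the cubic rules out anything smaller).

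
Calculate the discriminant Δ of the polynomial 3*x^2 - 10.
Δ = 120

For a quadratic a x^2 + b x + c the discriminant is Δ = b^2 - 4ac = (0)^2 - 4*(3)*(-10) = 0 - (-120) = 120.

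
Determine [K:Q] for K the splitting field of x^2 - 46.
[K:Q] = 2

The polynomial x^2 - 46 is irreducible over Q since 46 is not a perfect square. Its splitting field is Q(sqrt(46)), which has degree 2 over Q.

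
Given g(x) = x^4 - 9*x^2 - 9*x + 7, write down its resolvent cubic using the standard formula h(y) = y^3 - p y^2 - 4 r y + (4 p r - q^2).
h(y) = y^3 + 9*y^2 - 28*y - 333

Identify coefficients: p = -9, q = -9, r = 7.
Plug into h(y) = y^3 - p y^2 - 4 r y + (4 p r - q^2):
  h(y) = y^3 - (-9) y^2 - 4*(7) y + (4*(-9)*(7) - (-9)^2)
       = y^3 + (9) y^2 + (-28) y + (-333).
Simplifying: h(y) = y^3 + 9*y^2 - 28*y - 333.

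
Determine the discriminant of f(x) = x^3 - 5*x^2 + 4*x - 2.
Δ = -244

For x^3 + a x^2 + b x + c the discriminant is Δ = 18 a b c - 4 a^3 c + a^2 b^2 - 4 b^3 - 27 c^2.
Plug a = -5, b = 4, c = -2:
  18*(-5)*(4)*(-2) - 4*(-5)^3*(-2) + (-5)^2*(4)^2 - 4*(4)^3 - 27*(-2)^2
  = 720 + (-1000) + 400 + (-256) + (-108)
  = -244.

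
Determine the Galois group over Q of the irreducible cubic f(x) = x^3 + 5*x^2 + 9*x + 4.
Gal(K/Q) = S_3 (symmetric group of order 6)

Compute the discriminant of x^3 + (5)*x^2 + (9)*x + (4): Δ = -83. Since Δ is not a rational square, the Galois group is not contained in A_3; it must be the full S_3 (irreducibility of the cubic rules out anything smaller).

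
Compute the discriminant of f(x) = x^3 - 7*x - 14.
Δ = -3920

For a depressed cubic x^3 + p x + q the discriminant is Δ = -4 p^3 - 27 q^2 = -4*(-7)^3 - 27*(-14)^2 = 1372 - 5292 = -3920.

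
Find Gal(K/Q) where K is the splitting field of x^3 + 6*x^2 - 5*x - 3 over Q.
Gal(K/Q) = S_3 (symmetric group of order 6)

Compute the discriminant of x^3 + (6)*x^2 + (-5)*x + (-3): Δ = 5369. Since Δ is not a rational square, the Galois group is not contained in A_3; it must be the full S_3 (irreducibility of the cubic rules out anything smaller).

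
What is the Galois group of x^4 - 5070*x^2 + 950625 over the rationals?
Gal(K/Q) = Z/2Z (cyclic of order 2)

f factors as (x^2 - 195)(x^2 - 4875), so the splitting field is K = Q(sqrt(195), sqrt(4875)). The squarefree part of 195 is 195 and the squarefree part of 4875 is also 195, so sqrt(195) and sqrt(4875) are both rational multiples of sqrt(195). Hence Q(sqrt(195)) = Q(sqrt(4875)) = Q(sqrt(195)), and the splitting field collapses to a single degree-2 extension with Galois group Z/2Z.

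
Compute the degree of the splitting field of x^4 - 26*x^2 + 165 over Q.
[K:Q] = 4

f factors as (x^2 - 11)(x^2 - 15); the splitting field is K = Q(sqrt(11), sqrt(15)). Since 11, 15, and 165 are all non-squares in Q, the three subfields Q(sqrt(11)), Q(sqrt(15)), Q(sqrt(165)) are distinct degree-2 extensions, so [K:Q] = 4 (Klein four Galois group).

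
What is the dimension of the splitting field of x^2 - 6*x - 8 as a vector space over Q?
[K:Q] = 2

The discriminant of x^2 + (-6)*x + (-8) is b^2 - 4c = 36 - (-32) = 68. Since 68 is not a perfect square in Q, the polynomial is irreducible over Q. Its two roots generate a degree-2 extension, so [K:Q] = 2.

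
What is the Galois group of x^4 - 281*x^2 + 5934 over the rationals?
Gal(K/Q) = V_4 (Klein four-group, Z/2Z × Z/2Z)

f factors as (x^2 - 258)(x^2 - 23), so the splitting field is K = Q(sqrt(258), sqrt(23)). The elements 258, 23, 5934 are all non-squares in Q, so sqrt(258) and sqrt(23) generate independent quadratic extensions. Thus [K:Q] = 4 and Gal(K/Q) is generated by the two order-2 automorphisms sqrt(258) ↦ -sqrt(258) and sqrt(23) ↦ -sqrt(23), giving V_4.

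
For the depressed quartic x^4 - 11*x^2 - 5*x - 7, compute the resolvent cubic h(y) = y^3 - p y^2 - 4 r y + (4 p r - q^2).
h(y) = y^3 + 11*y^2 + 28*y + 283

Identify coefficients: p = -11, q = -5, r = -7.
Plug into h(y) = y^3 - p y^2 - 4 r y + (4 p r - q^2):
  h(y) = y^3 - (-11) y^2 - 4*(-7) y + (4*(-11)*(-7) - (-5)^2)
       = y^3 + (11) y^2 + (28) y + (283).
Simplifying: h(y) = y^3 + 11*y^2 + 28*y + 283.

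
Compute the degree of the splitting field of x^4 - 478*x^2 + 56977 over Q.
[K:Q] = 4

f factors as (x^2 - 227)(x^2 - 251); the splitting field is K = Q(sqrt(227), sqrt(251)). Since 227, 251, and 56977 are all non-squares in Q, the three subfields Q(sqrt(227)), Q(sqrt(251)), Q(sqrt(56977)) are distinct degree-2 extensions, so [K:Q] = 4 (Klein four Galois group).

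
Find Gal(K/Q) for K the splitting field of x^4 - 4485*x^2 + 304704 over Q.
Gal(K/Q) = Z/2Z (cyclic of order 2)

f factors as (x^2 - 69)(x^2 - 4416), so the splitting field is K = Q(sqrt(69), sqrt(4416)). The squarefree part of 69 is 69 and the squarefree part of 4416 is also 69, so sqrt(69) and sqrt(4416) are both rational multiples of sqrt(69). Hence Q(sqrt(69)) = Q(sqrt(4416)) = Q(sqrt(69)), and the splitting field collapses to a single degree-2 extension with Galois group Z/2Z.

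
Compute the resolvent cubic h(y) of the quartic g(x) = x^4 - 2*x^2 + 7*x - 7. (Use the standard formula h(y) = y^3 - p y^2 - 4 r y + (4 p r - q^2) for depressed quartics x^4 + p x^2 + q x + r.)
h(y) = y^3 + 2*y^2 + 28*y + 7

Identify coefficients: p = -2, q = 7, r = -7.
Plug into h(y) = y^3 - p y^2 - 4 r y + (4 p r - q^2):
  h(y) = y^3 - (-2) y^2 - 4*(-7) y + (4*(-2)*(-7) - (7)^2)
       = y^3 + (2) y^2 + (28) y + (7).
Simplifying: h(y) = y^3 + 2*y^2 + 28*y + 7.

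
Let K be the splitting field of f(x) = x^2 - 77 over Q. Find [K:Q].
[K:Q] = 2

The polynomial x^2 - 77 is irreducible over Q since 77 is not a perfect square. Its splitting field is Q(sqrt(77)), which has degree 2 over Q.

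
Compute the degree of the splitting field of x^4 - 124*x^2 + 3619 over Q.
[K:Q] = 4

f factors as (x^2 - 77)(x^2 - 47); the splitting field is K = Q(sqrt(77), sqrt(47)). Since 77, 47, and 3619 are all non-squares in Q, the three subfields Q(sqrt(77)), Q(sqrt(47)), Q(sqrt(3619)) are distinct degree-2 extensions, so [K:Q] = 4 (Klein four Galois group).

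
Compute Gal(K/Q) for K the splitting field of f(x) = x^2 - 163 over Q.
Gal(K/Q) = Z/2Z (cyclic of order 2)

x^2 - 163 is irreducible over Q since 163 is not a rational square. The splitting field Q(sqrt(163)) has degree 2 over Q, and its unique nontrivial automorphism is sqrt(163) ↦ -sqrt(163). Hence Gal(Q(sqrt(163))/Q) = Z/2Z.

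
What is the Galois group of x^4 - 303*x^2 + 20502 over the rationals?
Gal(K/Q) = V_4 (Klein four-group, Z/2Z × Z/2Z)

f factors as (x^2 - 102)(x^2 - 201), so the splitting field is K = Q(sqrt(102), sqrt(201)). The elements 102, 201, 20502 are all non-squares in Q, so sqrt(102) and sqrt(201) generate independent quadratic extensions. Thus [K:Q] = 4 and Gal(K/Q) is generated by the two order-2 automorphisms sqrt(102) ↦ -sqrt(102) and sqrt(201) ↦ -sqrt(201), giving V_4.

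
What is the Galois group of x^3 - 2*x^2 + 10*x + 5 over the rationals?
Gal(K/Q) = S_3 (symmetric group of order 6)

Compute the discriminant of x^3 + (-2)*x^2 + (10)*x + (5): Δ = -5915. Since Δ is not a rational square, the Galois group is not contained in A_3; it must be the full S_3 (irreducibility of the cubic rules out anything smaller).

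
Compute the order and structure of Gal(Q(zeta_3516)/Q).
|Gal(Q(zeta_3516)/Q)| = phi(3516) = 1168; group ≅ (Z/3516Z)^* ≅ Z/2Z × Z/2Z × Z/292Z

The n-th cyclotomic polynomial Φ_3516(x) is the minimal polynomial of zeta_3516 over Q and has degree phi(3516) = 1168. So Q(zeta_3516) is a degree-1168 Galois extension with Galois group (Z/3516Z)^*. By CRT, (Z/3516Z)^* ≅ (Z/4Z)^* × (Z/3Z)^* × (Z/293Z)^*. Each prime-power unit group is (Z/4Z)^* ≅ Z/2Z; (Z/3Z)^* ≅ Z/2Z; (Z/293Z)^* ≅ Z/292Z. Hence Gal(Q(zeta_3516)/Q) ≅ Z/2Z × Z/2Z × Z/292Z.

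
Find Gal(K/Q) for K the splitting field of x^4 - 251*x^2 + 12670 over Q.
Gal(K/Q) = V_4 (Klein four-group, Z/2Z × Z/2Z)

f factors as (x^2 - 70)(x^2 - 181), so the splitting field is K = Q(sqrt(70), sqrt(181)). The elements 70, 181, 12670 are all non-squares in Q, so sqrt(70) and sqrt(181) generate independent quadratic extensions. Thus [K:Q] = 4 and Gal(K/Q) is generated by the two order-2 automorphisms sqrt(70) ↦ -sqrt(70) and sqrt(181) ↦ -sqrt(181), giving V_4.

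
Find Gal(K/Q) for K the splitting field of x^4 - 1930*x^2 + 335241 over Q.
Gal(K/Q) = Z/2Z (cyclic of order 2)

f factors as (x^2 - 193)(x^2 - 1737), so the splitting field is K = Q(sqrt(193), sqrt(1737)). The squarefree part of 193 is 193 and the squarefree part of 1737 is also 193, so sqrt(193) and sqrt(1737) are both rational multiples of sqrt(193). Hence Q(sqrt(193)) = Q(sqrt(1737)) = Q(sqrt(193)), and the splitting field collapses to a single degree-2 extension with Galois group Z/2Z.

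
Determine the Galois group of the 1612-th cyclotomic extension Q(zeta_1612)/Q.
|Gal(Q(zeta_1612)/Q)| = phi(1612) = 720; group ≅ (Z/1612Z)^* ≅ Z/2Z × Z/12Z × Z/30Z

The n-th cyclotomic polynomial Φ_1612(x) is the minimal polynomial of zeta_1612 over Q and has degree phi(1612) = 720. So Q(zeta_1612) is a degree-720 Galois extension with Galois group (Z/1612Z)^*. By CRT, (Z/1612Z)^* ≅ (Z/4Z)^* × (Z/13Z)^* × (Z/31Z)^*. Each prime-power unit group is (Z/4Z)^* ≅ Z/2Z; (Z/13Z)^* ≅ Z/12Z; (Z/31Z)^* ≅ Z/30Z. Hence Gal(Q(zeta_1612)/Q) ≅ Z/2Z × Z/12Z × Z/30Z.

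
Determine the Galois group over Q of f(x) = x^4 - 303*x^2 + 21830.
Gal(K/Q) = V_4 (Klein four-group, Z/2Z × Z/2Z)

f factors as (x^2 - 118)(x^2 - 185), so the splitting field is K = Q(sqrt(118), sqrt(185)). The elements 118, 185, 21830 are all non-squares in Q, so sqrt(118) and sqrt(185) generate independent quadratic extensions. Thus [K:Q] = 4 and Gal(K/Q) is generated by the two order-2 automorphisms sqrt(118) ↦ -sqrt(118) and sqrt(185) ↦ -sqrt(185), giving V_4.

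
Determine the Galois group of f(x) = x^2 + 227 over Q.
Gal(K/Q) = Z/2Z (cyclic of order 2)

x^2 + 227 is irreducible over Q since -227 is not a rational square. The splitting field Q(sqrt(-227)) has degree 2 over Q, and its unique nontrivial automorphism is sqrt(-227) ↦ -sqrt(-227). Hence Gal(Q(sqrt(-227))/Q) = Z/2Z.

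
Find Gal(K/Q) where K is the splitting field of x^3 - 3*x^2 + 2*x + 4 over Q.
Gal(K/Q) = S_3 (symmetric group of order 6)

Compute the discriminant of x^3 + (-3)*x^2 + (2)*x + (4): Δ = -428. Since Δ is not a rational square, the Galois group is not contained in A_3; it must be the full S_3 (irreducibility of the cubic rules out anything smaller).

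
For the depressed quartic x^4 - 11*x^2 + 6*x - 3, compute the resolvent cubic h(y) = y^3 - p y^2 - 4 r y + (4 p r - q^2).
h(y) = y^3 + 11*y^2 + 12*y + 96

Identify coefficients: p = -11, q = 6, r = -3.
Plug into h(y) = y^3 - p y^2 - 4 r y + (4 p r - q^2):
  h(y) = y^3 - (-11) y^2 - 4*(-3) y + (4*(-11)*(-3) - (6)^2)
       = y^3 + (11) y^2 + (12) y + (96).
Simplifying: h(y) = y^3 + 11*y^2 + 12*y + 96.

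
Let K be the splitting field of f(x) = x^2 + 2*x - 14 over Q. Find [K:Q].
[K:Q] = 2

The discriminant of x^2 + (2)*x + (-14) is b^2 - 4c = 4 - (-56) = 60. Since 60 is not a perfect square in Q, the polynomial is irreducible over Q. Its two roots generate a degree-2 extension, so [K:Q] = 2.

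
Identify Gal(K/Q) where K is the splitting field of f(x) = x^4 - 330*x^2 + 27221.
Gal(K/Q) = V_4 (Klein four-group, Z/2Z × Z/2Z)

f factors as (x^2 - 163)(x^2 - 167), so the splitting field is K = Q(sqrt(163), sqrt(167)). The elements 163, 167, 27221 are all non-squares in Q, so sqrt(163) and sqrt(167) generate independent quadratic extensions. Thus [K:Q] = 4 and Gal(K/Q) is generated by the two order-2 automorphisms sqrt(163) ↦ -sqrt(163) and sqrt(167) ↦ -sqrt(167), giving V_4.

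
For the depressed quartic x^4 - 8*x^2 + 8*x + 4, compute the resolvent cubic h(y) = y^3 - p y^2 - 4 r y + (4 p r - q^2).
h(y) = y^3 + 8*y^2 - 16*y - 192

Identify coefficients: p = -8, q = 8, r = 4.
Plug into h(y) = y^3 - p y^2 - 4 r y + (4 p r - q^2):
  h(y) = y^3 - (-8) y^2 - 4*(4) y + (4*(-8)*(4) - (8)^2)
       = y^3 + (8) y^2 + (-16) y + (-192).
Simplifying: h(y) = y^3 + 8*y^2 - 16*y - 192.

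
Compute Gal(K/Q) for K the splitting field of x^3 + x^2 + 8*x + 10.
Gal(K/Q) = S_3 (symmetric group of order 6)

Compute the discriminant of x^3 + (1)*x^2 + (8)*x + (10): Δ = -3284. Since Δ is not a rational square, the Galois group is not contained in A_3; it must be the full S_3 (irreducibility of the cubic rules out anything smaller).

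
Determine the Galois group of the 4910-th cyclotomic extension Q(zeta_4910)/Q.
|Gal(Q(zeta_4910)/Q)| = phi(4910) = 1960; group ≅ (Z/4910Z)^* ≅ Z/4Z × Z/490Z

The n-th cyclotomic polynomial Φ_4910(x) is the minimal polynomial of zeta_4910 over Q and has degree phi(4910) = 1960. So Q(zeta_4910) is a degree-1960 Galois extension with Galois group (Z/4910Z)^*. By CRT, (Z/4910Z)^* ≅ (Z/2Z)^* × (Z/5Z)^* × (Z/491Z)^*. Each prime-power unit group is (Z/2Z)^* ≅ trivial group (order 1); (Z/5Z)^* ≅ Z/4Z; (Z/491Z)^* ≅ Z/490Z. Hence Gal(Q(zeta_4910)/Q) ≅ Z/4Z × Z/490Z.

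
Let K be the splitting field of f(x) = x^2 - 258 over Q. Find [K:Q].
[K:Q] = 2

The polynomial x^2 - 258 is irreducible over Q since 258 is not a perfect square. Its splitting field is Q(sqrt(258)), which has degree 2 over Q.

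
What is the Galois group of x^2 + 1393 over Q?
Gal(K/Q) = Z/2Z (cyclic of order 2)

x^2 + 1393 is irreducible over Q since -1393 is not a rational square. The splitting field Q(sqrt(-1393)) has degree 2 over Q, and its unique nontrivial automorphism is sqrt(-1393) ↦ -sqrt(-1393). Hence Gal(Q(sqrt(-1393))/Q) = Z/2Z.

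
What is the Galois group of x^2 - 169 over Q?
Gal(K/Q) = trivial group (order 1)

x^2 - 169 factors as (x - 13)(x + 13) over Q, so its splitting field is Q itself and the Galois group is trivial.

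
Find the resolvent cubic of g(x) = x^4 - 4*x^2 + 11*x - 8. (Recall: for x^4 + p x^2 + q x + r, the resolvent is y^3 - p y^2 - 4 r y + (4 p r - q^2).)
h(y) = y^3 + 4*y^2 + 32*y + 7

Identify coefficients: p = -4, q = 11, r = -8.
Plug into h(y) = y^3 - p y^2 - 4 r y + (4 p r - q^2):
  h(y) = y^3 - (-4) y^2 - 4*(-8) y + (4*(-4)*(-8) - (11)^2)
       = y^3 + (4) y^2 + (32) y + (7).
Simplifying: h(y) = y^3 + 4*y^2 + 32*y + 7.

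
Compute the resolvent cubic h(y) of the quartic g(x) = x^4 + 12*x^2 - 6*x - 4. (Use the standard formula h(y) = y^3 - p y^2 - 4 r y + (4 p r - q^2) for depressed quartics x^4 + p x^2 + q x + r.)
h(y) = y^3 - 12*y^2 + 16*y - 228

Identify coefficients: p = 12, q = -6, r = -4.
Plug into h(y) = y^3 - p y^2 - 4 r y + (4 p r - q^2):
  h(y) = y^3 - (12) y^2 - 4*(-4) y + (4*(12)*(-4) - (-6)^2)
       = y^3 + (-12) y^2 + (16) y + (-228).
Simplifying: h(y) = y^3 - 12*y^2 + 16*y - 228.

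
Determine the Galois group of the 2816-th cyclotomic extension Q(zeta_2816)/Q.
|Gal(Q(zeta_2816)/Q)| = phi(2816) = 1280; group ≅ (Z/2816Z)^* ≅ Z/2Z × Z/10Z × Z/64Z

The n-th cyclotomic polynomial Φ_2816(x) is the minimal polynomial of zeta_2816 over Q and has degree phi(2816) = 1280. So Q(zeta_2816) is a degree-1280 Galois extension with Galois group (Z/2816Z)^*. By CRT, (Z/2816Z)^* ≅ (Z/256Z)^* × (Z/11Z)^*. Each prime-power unit group is (Z/256Z)^* ≅ Z/2Z × Z/64Z; (Z/11Z)^* ≅ Z/10Z. Hence Gal(Q(zeta_2816)/Q) ≅ Z/2Z × Z/10Z × Z/64Z.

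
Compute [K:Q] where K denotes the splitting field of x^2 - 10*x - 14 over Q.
[K:Q] = 2

The discriminant of x^2 + (-10)*x + (-14) is b^2 - 4c = 100 - (-56) = 156. Since 156 is not a perfect square in Q, the polynomial is irreducible over Q. Its two roots generate a degree-2 extension, so [K:Q] = 2.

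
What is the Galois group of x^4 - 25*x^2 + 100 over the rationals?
Gal(K/Q) = Z/2Z (cyclic of order 2)

f factors as (x^2 - 5)(x^2 - 20), so the splitting field is K = Q(sqrt(5), sqrt(20)). The squarefree part of 5 is 5 and the squarefree part of 20 is also 5, so sqrt(5) and sqrt(20) are both rational multiples of sqrt(5). Hence Q(sqrt(5)) = Q(sqrt(20)) = Q(sqrt(5)), and the splitting field collapses to a single degree-2 extension with Galois group Z/2Z.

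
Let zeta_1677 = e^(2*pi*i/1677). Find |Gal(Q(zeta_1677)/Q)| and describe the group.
|Gal(Q(zeta_1677)/Q)| = phi(1677) = 1008; group ≅ (Z/1677Z)^* ≅ Z/2Z × Z/12Z × Z/42Z

The n-th cyclotomic polynomial Φ_1677(x) is the minimal polynomial of zeta_1677 over Q and has degree phi(1677) = 1008. So Q(zeta_1677) is a degree-1008 Galois extension with Galois group (Z/1677Z)^*. By CRT, (Z/1677Z)^* ≅ (Z/3Z)^* × (Z/13Z)^* × (Z/43Z)^*. Each prime-power unit group is (Z/3Z)^* ≅ Z/2Z; (Z/13Z)^* ≅ Z/12Z; (Z/43Z)^* ≅ Z/42Z. Hence Gal(Q(zeta_1677)/Q) ≅ Z/2Z × Z/12Z × Z/42Z.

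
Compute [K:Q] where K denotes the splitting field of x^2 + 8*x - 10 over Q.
[K:Q] = 2

The discriminant of x^2 + (8)*x + (-10) is b^2 - 4c = 64 - (-40) = 104. Since 104 is not a perfect square in Q, the polynomial is irreducible over Q. Its two roots generate a degree-2 extension, so [K:Q] = 2.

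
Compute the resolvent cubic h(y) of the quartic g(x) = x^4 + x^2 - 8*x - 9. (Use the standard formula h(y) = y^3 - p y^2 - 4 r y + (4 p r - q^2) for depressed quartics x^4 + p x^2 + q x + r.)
h(y) = y^3 - y^2 + 36*y - 100

Identify coefficients: p = 1, q = -8, r = -9.
Plug into h(y) = y^3 - p y^2 - 4 r y + (4 p r - q^2):
  h(y) = y^3 - (1) y^2 - 4*(-9) y + (4*(1)*(-9) - (-8)^2)
       = y^3 + (-1) y^2 + (36) y + (-100).
Simplifying: h(y) = y^3 - y^2 + 36*y - 100.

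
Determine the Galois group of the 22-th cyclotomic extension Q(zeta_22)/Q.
|Gal(Q(zeta_22)/Q)| = phi(22) = 10; group ≅ (Z/22Z)^* ≅ Z/10Z

The n-th cyclotomic polynomial Φ_22(x) is the minimal polynomial of zeta_22 over Q and has degree phi(22) = 10. So Q(zeta_22) is a degree-10 Galois extension with Galois group (Z/22Z)^*. By CRT, (Z/22Z)^* ≅ (Z/2Z)^* × (Z/11Z)^*. Each prime-power unit group is (Z/2Z)^* ≅ trivial group (order 1); (Z/11Z)^* ≅ Z/10Z. Hence Gal(Q(zeta_22)/Q) ≅ Z/10Z.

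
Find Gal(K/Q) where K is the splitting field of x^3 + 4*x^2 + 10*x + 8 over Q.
Gal(K/Q) = S_3 (symmetric group of order 6)

Compute the discriminant of x^3 + (4)*x^2 + (10)*x + (8): Δ = -416. Since Δ is not a rational square, the Galois group is not contained in A_3; it must be the full S_3 (irreducibility of the cubic rules out anything smaller).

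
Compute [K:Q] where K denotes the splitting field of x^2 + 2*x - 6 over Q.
[K:Q] = 2

The discriminant of x^2 + (2)*x + (-6) is b^2 - 4c = 4 - (-24) = 28. Since 28 is not a perfect square in Q, the polynomial is irreducible over Q. Its two roots generate a degree-2 extension, so [K:Q] = 2.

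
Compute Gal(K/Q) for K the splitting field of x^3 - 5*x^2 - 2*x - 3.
Gal(K/Q) = S_3 (symmetric group of order 6)

Compute the discriminant of x^3 + (-5)*x^2 + (-2)*x + (-3): Δ = -2151. Since Δ is not a rational square, the Galois group is not contained in A_3; it must be the full S_3 (irreducibility of the cubic rules out anything smaller).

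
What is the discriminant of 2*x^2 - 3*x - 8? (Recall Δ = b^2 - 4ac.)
Δ = 73

For a quadratic a x^2 + b x + c the discriminant is Δ = b^2 - 4ac = (-3)^2 - 4*(2)*(-8) = 9 - (-64) = 73.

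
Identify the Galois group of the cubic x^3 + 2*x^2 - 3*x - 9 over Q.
Gal(K/Q) = S_3 (symmetric group of order 6)

Compute the discriminant of x^3 + (2)*x^2 + (-3)*x + (-9): Δ = -783. Since Δ is not a rational square, the Galois group is not contained in A_3; it must be the full S_3 (irreducibility of the cubic rules out anything smaller).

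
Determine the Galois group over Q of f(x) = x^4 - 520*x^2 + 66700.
Gal(K/Q) = V_4 (Klein four-group, Z/2Z × Z/2Z)

f factors as (x^2 - 290)(x^2 - 230), so the splitting field is K = Q(sqrt(290), sqrt(230)). The elements 290, 230, 66700 are all non-squares in Q, so sqrt(290) and sqrt(230) generate independent quadratic extensions. Thus [K:Q] = 4 and Gal(K/Q) is generated by the two order-2 automorphisms sqrt(290) ↦ -sqrt(290) and sqrt(230) ↦ -sqrt(230), giving V_4.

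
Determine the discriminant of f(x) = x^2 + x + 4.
Δ = -15

For a quadratic a x^2 + b x + c the discriminant is Δ = b^2 - 4ac = (1)^2 - 4*(1)*(4) = 1 - (16) = -15.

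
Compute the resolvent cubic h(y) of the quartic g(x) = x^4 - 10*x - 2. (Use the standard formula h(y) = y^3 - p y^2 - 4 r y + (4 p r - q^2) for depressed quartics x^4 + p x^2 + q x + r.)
h(y) = y^3 + 8*y - 100

Identify coefficients: p = 0, q = -10, r = -2.
Plug into h(y) = y^3 - p y^2 - 4 r y + (4 p r - q^2):
  h(y) = y^3 - (0) y^2 - 4*(-2) y + (4*(0)*(-2) - (-10)^2)
       = y^3 + (0) y^2 + (8) y + (-100).
Simplifying: h(y) = y^3 + 8*y - 100.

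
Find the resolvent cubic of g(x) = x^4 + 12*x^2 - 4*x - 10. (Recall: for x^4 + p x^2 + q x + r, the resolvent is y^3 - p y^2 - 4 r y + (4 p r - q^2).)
h(y) = y^3 - 12*y^2 + 40*y - 496

Identify coefficients: p = 12, q = -4, r = -10.
Plug into h(y) = y^3 - p y^2 - 4 r y + (4 p r - q^2):
  h(y) = y^3 - (12) y^2 - 4*(-10) y + (4*(12)*(-10) - (-4)^2)
       = y^3 + (-12) y^2 + (40) y + (-496).
Simplifying: h(y) = y^3 - 12*y^2 + 40*y - 496.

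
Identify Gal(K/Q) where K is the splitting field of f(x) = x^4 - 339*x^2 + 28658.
Gal(K/Q) = V_4 (Klein four-group, Z/2Z × Z/2Z)

f factors as (x^2 - 161)(x^2 - 178), so the splitting field is K = Q(sqrt(161), sqrt(178)). The elements 161, 178, 28658 are all non-squares in Q, so sqrt(161) and sqrt(178) generate independent quadratic extensions. Thus [K:Q] = 4 and Gal(K/Q) is generated by the two order-2 automorphisms sqrt(161) ↦ -sqrt(161) and sqrt(178) ↦ -sqrt(178), giving V_4.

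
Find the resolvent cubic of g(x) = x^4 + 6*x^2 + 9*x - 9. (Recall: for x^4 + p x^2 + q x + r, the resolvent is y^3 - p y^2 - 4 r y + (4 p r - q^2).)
h(y) = y^3 - 6*y^2 + 36*y - 297

Identify coefficients: p = 6, q = 9, r = -9.
Plug into h(y) = y^3 - p y^2 - 4 r y + (4 p r - q^2):
  h(y) = y^3 - (6) y^2 - 4*(-9) y + (4*(6)*(-9) - (9)^2)
       = y^3 + (-6) y^2 + (36) y + (-297).
Simplifying: h(y) = y^3 - 6*y^2 + 36*y - 297.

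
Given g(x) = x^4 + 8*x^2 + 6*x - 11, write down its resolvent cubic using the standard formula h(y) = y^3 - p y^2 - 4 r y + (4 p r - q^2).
h(y) = y^3 - 8*y^2 + 44*y - 388

Identify coefficients: p = 8, q = 6, r = -11.
Plug into h(y) = y^3 - p y^2 - 4 r y + (4 p r - q^2):
  h(y) = y^3 - (8) y^2 - 4*(-11) y + (4*(8)*(-11) - (6)^2)
       = y^3 + (-8) y^2 + (44) y + (-388).
Simplifying: h(y) = y^3 - 8*y^2 + 44*y - 388.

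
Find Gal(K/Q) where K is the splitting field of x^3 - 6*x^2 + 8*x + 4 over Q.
Gal(K/Q) = S_3 (symmetric group of order 6)

Compute the discriminant of x^3 + (-6)*x^2 + (8)*x + (4): Δ = -176. Since Δ is not a rational square, the Galois group is not contained in A_3; it must be the full S_3 (irreducibility of the cubic rules out anything smaller).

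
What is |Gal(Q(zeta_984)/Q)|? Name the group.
|Gal(Q(zeta_984)/Q)| = phi(984) = 320; group ≅ (Z/984Z)^* ≅ Z/2Z × Z/2Z × Z/2Z × Z/40Z

The n-th cyclotomic polynomial Φ_984(x) is the minimal polynomial of zeta_984 over Q and has degree phi(984) = 320. So Q(zeta_984) is a degree-320 Galois extension with Galois group (Z/984Z)^*. By CRT, (Z/984Z)^* ≅ (Z/8Z)^* × (Z/3Z)^* × (Z/41Z)^*. Each prime-power unit group is (Z/8Z)^* ≅ Z/2Z × Z/2Z; (Z/3Z)^* ≅ Z/2Z; (Z/41Z)^* ≅ Z/40Z. Hence Gal(Q(zeta_984)/Q) ≅ Z/2Z × Z/2Z × Z/2Z × Z/40Z.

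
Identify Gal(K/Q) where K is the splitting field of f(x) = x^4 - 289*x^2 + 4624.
Gal(K/Q) = Z/2Z (cyclic of order 2)

f factors as (x^2 - 17)(x^2 - 272), so the splitting field is K = Q(sqrt(17), sqrt(272)). The squarefree part of 17 is 17 and the squarefree part of 272 is also 17, so sqrt(17) and sqrt(272) are both rational multiples of sqrt(17). Hence Q(sqrt(17)) = Q(sqrt(272)) = Q(sqrt(17)), and the splitting field collapses to a single degree-2 extension with Galois group Z/2Z.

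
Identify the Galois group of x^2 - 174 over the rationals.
Gal(K/Q) = Z/2Z (cyclic of order 2)

x^2 - 174 is irreducible over Q since 174 is not a rational square. The splitting field Q(sqrt(174)) has degree 2 over Q, and its unique nontrivial automorphism is sqrt(174) ↦ -sqrt(174). Hence Gal(Q(sqrt(174))/Q) = Z/2Z.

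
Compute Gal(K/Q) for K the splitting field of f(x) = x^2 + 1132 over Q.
Gal(K/Q) = Z/2Z (cyclic of order 2)

x^2 + 1132 is irreducible over Q since -1132 is not a rational square. The splitting field Q(sqrt(-1132)) has degree 2 over Q, and its unique nontrivial automorphism is sqrt(-1132) ↦ -sqrt(-1132). Hence Gal(Q(sqrt(-1132))/Q) = Z/2Z.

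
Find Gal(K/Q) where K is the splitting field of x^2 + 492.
Gal(K/Q) = Z/2Z (cyclic of order 2)

x^2 + 492 is irreducible over Q since -492 is not a rational square. The splitting field Q(sqrt(-492)) has degree 2 over Q, and its unique nontrivial automorphism is sqrt(-492) ↦ -sqrt(-492). Hence Gal(Q(sqrt(-492))/Q) = Z/2Z.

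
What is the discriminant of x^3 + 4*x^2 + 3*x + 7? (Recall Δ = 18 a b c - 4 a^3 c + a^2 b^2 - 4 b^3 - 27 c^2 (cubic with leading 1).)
Δ = -1567

For x^3 + a x^2 + b x + c the discriminant is Δ = 18 a b c - 4 a^3 c + a^2 b^2 - 4 b^3 - 27 c^2.
Plug a = 4, b = 3, c = 7:
  18*(4)*(3)*(7) - 4*(4)^3*(7) + (4)^2*(3)^2 - 4*(3)^3 - 27*(7)^2
  = 1512 + (-1792) + 144 + (-108) + (-1323)
  = -1567.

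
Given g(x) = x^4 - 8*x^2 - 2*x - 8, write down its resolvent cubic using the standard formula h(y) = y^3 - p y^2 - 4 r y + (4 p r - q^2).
h(y) = y^3 + 8*y^2 + 32*y + 252

Identify coefficients: p = -8, q = -2, r = -8.
Plug into h(y) = y^3 - p y^2 - 4 r y + (4 p r - q^2):
  h(y) = y^3 - (-8) y^2 - 4*(-8) y + (4*(-8)*(-8) - (-2)^2)
       = y^3 + (8) y^2 + (32) y + (252).
Simplifying: h(y) = y^3 + 8*y^2 + 32*y + 252.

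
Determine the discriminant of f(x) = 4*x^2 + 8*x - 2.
Δ = 96

For a quadratic a x^2 + b x + c the discriminant is Δ = b^2 - 4ac = (8)^2 - 4*(4)*(-2) = 64 - (-32) = 96.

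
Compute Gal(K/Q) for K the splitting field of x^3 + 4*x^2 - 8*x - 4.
Gal(K/Q) = S_3 (symmetric group of order 6)

Compute the discriminant of x^3 + (4)*x^2 + (-8)*x + (-4): Δ = 5968. Since Δ is not a rational square, the Galois group is not contained in A_3; it must be the full S_3 (irreducibility of the cubic rules out anything smaller).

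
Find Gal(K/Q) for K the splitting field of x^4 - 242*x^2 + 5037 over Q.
Gal(K/Q) = V_4 (Klein four-group, Z/2Z × Z/2Z)

f factors as (x^2 - 23)(x^2 - 219), so the splitting field is K = Q(sqrt(23), sqrt(219)). The elements 23, 219, 5037 are all non-squares in Q, so sqrt(23) and sqrt(219) generate independent quadratic extensions. Thus [K:Q] = 4 and Gal(K/Q) is generated by the two order-2 automorphisms sqrt(23) ↦ -sqrt(23) and sqrt(219) ↦ -sqrt(219), giving V_4.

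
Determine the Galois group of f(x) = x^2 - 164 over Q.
Gal(K/Q) = Z/2Z (cyclic of order 2)

x^2 - 164 is irreducible over Q since 164 is not a rational square. The splitting field Q(sqrt(164)) has degree 2 over Q, and its unique nontrivial automorphism is sqrt(164) ↦ -sqrt(164). Hence Gal(Q(sqrt(164))/Q) = Z/2Z.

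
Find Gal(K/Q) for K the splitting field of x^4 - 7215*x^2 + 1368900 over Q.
Gal(K/Q) = Z/2Z (cyclic of order 2)

f factors as (x^2 - 195)(x^2 - 7020), so the splitting field is K = Q(sqrt(195), sqrt(7020)). The squarefree part of 195 is 195 and the squarefree part of 7020 is also 195, so sqrt(195) and sqrt(7020) are both rational multiples of sqrt(195). Hence Q(sqrt(195)) = Q(sqrt(7020)) = Q(sqrt(195)), and the splitting field collapses to a single degree-2 extension with Galois group Z/2Z.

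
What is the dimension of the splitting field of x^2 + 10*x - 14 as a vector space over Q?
[K:Q] = 2

The discriminant of x^2 + (10)*x + (-14) is b^2 - 4c = 100 - (-56) = 156. Since 156 is not a perfect square in Q, the polynomial is irreducible over Q. Its two roots generate a degree-2 extension, so [K:Q] = 2.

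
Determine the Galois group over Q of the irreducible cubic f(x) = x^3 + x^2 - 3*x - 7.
Gal(K/Q) = S_3 (symmetric group of order 6)

Compute the discriminant of x^3 + (1)*x^2 + (-3)*x + (-7): Δ = -800. Since Δ is not a rational square, the Galois group is not contained in A_3; it must be the full S_3 (irreducibility of the cubic rules out anything smaller).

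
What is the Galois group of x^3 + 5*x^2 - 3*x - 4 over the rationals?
Gal(K/Q) = S_3 (symmetric group of order 6)

Compute the discriminant of x^3 + (5)*x^2 + (-3)*x + (-4): Δ = 2981. Since Δ is not a rational square, the Galois group is not contained in A_3; it must be the full S_3 (irreducibility of the cubic rules out anything smaller).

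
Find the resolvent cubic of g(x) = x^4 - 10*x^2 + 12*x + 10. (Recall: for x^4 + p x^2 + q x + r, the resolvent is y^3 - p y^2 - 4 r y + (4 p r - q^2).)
h(y) = y^3 + 10*y^2 - 40*y - 544

Identify coefficients: p = -10, q = 12, r = 10.
Plug into h(y) = y^3 - p y^2 - 4 r y + (4 p r - q^2):
  h(y) = y^3 - (-10) y^2 - 4*(10) y + (4*(-10)*(10) - (12)^2)
       = y^3 + (10) y^2 + (-40) y + (-544).
Simplifying: h(y) = y^3 + 10*y^2 - 40*y - 544.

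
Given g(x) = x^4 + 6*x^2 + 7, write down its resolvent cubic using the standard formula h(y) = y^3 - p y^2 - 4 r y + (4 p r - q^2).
h(y) = y^3 - 6*y^2 - 28*y + 168

Identify coefficients: p = 6, q = 0, r = 7.
Plug into h(y) = y^3 - p y^2 - 4 r y + (4 p r - q^2):
  h(y) = y^3 - (6) y^2 - 4*(7) y + (4*(6)*(7) - (0)^2)
       = y^3 + (-6) y^2 + (-28) y + (168).
Simplifying: h(y) = y^3 - 6*y^2 - 28*y + 168.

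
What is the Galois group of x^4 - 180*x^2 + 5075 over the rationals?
Gal(K/Q) = V_4 (Klein four-group, Z/2Z × Z/2Z)

f factors as (x^2 - 35)(x^2 - 145), so the splitting field is K = Q(sqrt(35), sqrt(145)). The elements 35, 145, 5075 are all non-squares in Q, so sqrt(35) and sqrt(145) generate independent quadratic extensions. Thus [K:Q] = 4 and Gal(K/Q) is generated by the two order-2 automorphisms sqrt(35) ↦ -sqrt(35) and sqrt(145) ↦ -sqrt(145), giving V_4.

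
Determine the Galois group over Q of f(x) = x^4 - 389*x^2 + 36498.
Gal(K/Q) = V_4 (Klein four-group, Z/2Z × Z/2Z)

f factors as (x^2 - 158)(x^2 - 231), so the splitting field is K = Q(sqrt(158), sqrt(231)). The elements 158, 231, 36498 are all non-squares in Q, so sqrt(158) and sqrt(231) generate independent quadratic extensions. Thus [K:Q] = 4 and Gal(K/Q) is generated by the two order-2 automorphisms sqrt(158) ↦ -sqrt(158) and sqrt(231) ↦ -sqrt(231), giving V_4.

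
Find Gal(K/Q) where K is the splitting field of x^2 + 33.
Gal(K/Q) = Z/2Z (cyclic of order 2)

x^2 + 33 is irreducible over Q since -33 is not a rational square. The splitting field Q(sqrt(-33)) has degree 2 over Q, and its unique nontrivial automorphism is sqrt(-33) ↦ -sqrt(-33). Hence Gal(Q(sqrt(-33))/Q) = Z/2Z.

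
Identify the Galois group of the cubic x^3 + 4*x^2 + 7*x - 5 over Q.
Gal(K/Q) = S_3 (symmetric group of order 6)

Compute the discriminant of x^3 + (4)*x^2 + (7)*x + (-5): Δ = -2503. Since Δ is not a rational square, the Galois group is not contained in A_3; it must be the full S_3 (irreducibility of the cubic rules out anything smaller).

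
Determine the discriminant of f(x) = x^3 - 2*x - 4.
Δ = -400

For a depressed cubic x^3 + p x + q the discriminant is Δ = -4 p^3 - 27 q^2 = -4*(-2)^3 - 27*(-4)^2 = 32 - 432 = -400.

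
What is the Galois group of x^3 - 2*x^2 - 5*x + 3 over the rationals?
Gal(K/Q) = S_3 (symmetric group of order 6)

Compute the discriminant of x^3 + (-2)*x^2 + (-5)*x + (3): Δ = 993. Since Δ is not a rational square, the Galois group is not contained in A_3; it must be the full S_3 (irreducibility of the cubic rules out anything smaller).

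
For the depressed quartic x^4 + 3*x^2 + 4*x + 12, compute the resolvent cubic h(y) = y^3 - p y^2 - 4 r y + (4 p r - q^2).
h(y) = y^3 - 3*y^2 - 48*y + 128

Identify coefficients: p = 3, q = 4, r = 12.
Plug into h(y) = y^3 - p y^2 - 4 r y + (4 p r - q^2):
  h(y) = y^3 - (3) y^2 - 4*(12) y + (4*(3)*(12) - (4)^2)
       = y^3 + (-3) y^2 + (-48) y + (128).
Simplifying: h(y) = y^3 - 3*y^2 - 48*y + 128.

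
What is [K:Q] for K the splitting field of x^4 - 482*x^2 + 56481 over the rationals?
[K:Q] = 4

f factors as (x^2 - 201)(x^2 - 281); the splitting field is K = Q(sqrt(201), sqrt(281)). Since 201, 281, and 56481 are all non-squares in Q, the three subfields Q(sqrt(201)), Q(sqrt(281)), Q(sqrt(56481)) are distinct degree-2 extensions, so [K:Q] = 4 (Klein four Galois group).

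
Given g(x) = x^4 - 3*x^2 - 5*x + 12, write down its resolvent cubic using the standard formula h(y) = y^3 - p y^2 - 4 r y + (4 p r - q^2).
h(y) = y^3 + 3*y^2 - 48*y - 169

Identify coefficients: p = -3, q = -5, r = 12.
Plug into h(y) = y^3 - p y^2 - 4 r y + (4 p r - q^2):
  h(y) = y^3 - (-3) y^2 - 4*(12) y + (4*(-3)*(12) - (-5)^2)
       = y^3 + (3) y^2 + (-48) y + (-169).
Simplifying: h(y) = y^3 + 3*y^2 - 48*y - 169.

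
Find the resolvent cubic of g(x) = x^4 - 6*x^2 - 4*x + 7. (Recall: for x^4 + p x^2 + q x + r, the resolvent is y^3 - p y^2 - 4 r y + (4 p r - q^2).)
h(y) = y^3 + 6*y^2 - 28*y - 184

Identify coefficients: p = -6, q = -4, r = 7.
Plug into h(y) = y^3 - p y^2 - 4 r y + (4 p r - q^2):
  h(y) = y^3 - (-6) y^2 - 4*(7) y + (4*(-6)*(7) - (-4)^2)
       = y^3 + (6) y^2 + (-28) y + (-184).
Simplifying: h(y) = y^3 + 6*y^2 - 28*y - 184.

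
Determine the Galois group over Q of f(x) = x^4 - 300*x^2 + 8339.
Gal(K/Q) = V_4 (Klein four-group, Z/2Z × Z/2Z)

f factors as (x^2 - 269)(x^2 - 31), so the splitting field is K = Q(sqrt(269), sqrt(31)). The elements 269, 31, 8339 are all non-squares in Q, so sqrt(269) and sqrt(31) generate independent quadratic extensions. Thus [K:Q] = 4 and Gal(K/Q) is generated by the two order-2 automorphisms sqrt(269) ↦ -sqrt(269) and sqrt(31) ↦ -sqrt(31), giving V_4.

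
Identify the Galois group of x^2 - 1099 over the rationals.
Gal(K/Q) = Z/2Z (cyclic of order 2)

x^2 - 1099 is irreducible over Q since 1099 is not a rational square. The splitting field Q(sqrt(1099)) has degree 2 over Q, and its unique nontrivial automorphism is sqrt(1099) ↦ -sqrt(1099). Hence Gal(Q(sqrt(1099))/Q) = Z/2Z.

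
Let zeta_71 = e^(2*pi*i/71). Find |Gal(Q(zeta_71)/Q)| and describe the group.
|Gal(Q(zeta_71)/Q)| = phi(71) = 70; group ≅ (Z/71Z)^* ≅ Z/70Z

The n-th cyclotomic polynomial Φ_71(x) is the minimal polynomial of zeta_71 over Q and has degree phi(71) = 70. So Q(zeta_71) is a degree-70 Galois extension with Galois group (Z/71Z)^*. (Z/71Z)^* is cyclic since 71 is an odd prime power (or 4). Hence Gal(Q(zeta_71)/Q) ≅ Z/70Z.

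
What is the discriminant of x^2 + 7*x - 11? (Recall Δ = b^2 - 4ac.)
Δ = 93

For a quadratic a x^2 + b x + c the discriminant is Δ = b^2 - 4ac = (7)^2 - 4*(1)*(-11) = 49 - (-44) = 93.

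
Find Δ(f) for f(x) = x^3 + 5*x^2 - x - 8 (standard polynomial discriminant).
Δ = 3021

For x^3 + a x^2 + b x + c the discriminant is Δ = 18 a b c - 4 a^3 c + a^2 b^2 - 4 b^3 - 27 c^2.
Plug a = 5, b = -1, c = -8:
  18*(5)*(-1)*(-8) - 4*(5)^3*(-8) + (5)^2*(-1)^2 - 4*(-1)^3 - 27*(-8)^2
  = 720 + (4000) + 25 + (4) + (-1728)
  = 3021.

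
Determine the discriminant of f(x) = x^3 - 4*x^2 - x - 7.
Δ = -3599

For x^3 + a x^2 + b x + c the discriminant is Δ = 18 a b c - 4 a^3 c + a^2 b^2 - 4 b^3 - 27 c^2.
Plug a = -4, b = -1, c = -7:
  18*(-4)*(-1)*(-7) - 4*(-4)^3*(-7) + (-4)^2*(-1)^2 - 4*(-1)^3 - 27*(-7)^2
  = -504 + (-1792) + 16 + (4) + (-1323)
  = -3599.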